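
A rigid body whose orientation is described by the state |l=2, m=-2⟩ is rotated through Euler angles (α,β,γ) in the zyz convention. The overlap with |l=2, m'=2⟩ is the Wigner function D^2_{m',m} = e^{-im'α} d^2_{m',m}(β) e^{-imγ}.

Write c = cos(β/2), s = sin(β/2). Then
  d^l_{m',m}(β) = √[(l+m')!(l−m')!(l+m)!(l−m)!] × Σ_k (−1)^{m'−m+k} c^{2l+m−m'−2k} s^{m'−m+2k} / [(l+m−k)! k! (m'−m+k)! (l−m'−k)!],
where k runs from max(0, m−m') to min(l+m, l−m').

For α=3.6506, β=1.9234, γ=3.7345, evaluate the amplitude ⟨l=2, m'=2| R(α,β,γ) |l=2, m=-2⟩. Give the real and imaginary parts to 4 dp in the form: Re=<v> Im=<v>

Split into d^2_{2,-2}(β=1.9234) × two z-phases.
c=cos(1.9234/2)=0.572127, s=sin(1.9234/2)=0.820165; N=√[24·1·1·24]=24.000000
Admissible k: 0..0 (factorial args all ≥0)
  k=0: (−1)^4·24.0000/(24)·0.5721^0·0.8202^4 = +0.452487
d^2_{2,-2}(1.9234) = +0.452487
Attach z-rotation phases: D = e^{-i(2)(3.6506)}·(+0.452487)·e^{-i(-2)(3.7345)} = +0.446131+0.075571i

Re=0.4461 Im=0.0756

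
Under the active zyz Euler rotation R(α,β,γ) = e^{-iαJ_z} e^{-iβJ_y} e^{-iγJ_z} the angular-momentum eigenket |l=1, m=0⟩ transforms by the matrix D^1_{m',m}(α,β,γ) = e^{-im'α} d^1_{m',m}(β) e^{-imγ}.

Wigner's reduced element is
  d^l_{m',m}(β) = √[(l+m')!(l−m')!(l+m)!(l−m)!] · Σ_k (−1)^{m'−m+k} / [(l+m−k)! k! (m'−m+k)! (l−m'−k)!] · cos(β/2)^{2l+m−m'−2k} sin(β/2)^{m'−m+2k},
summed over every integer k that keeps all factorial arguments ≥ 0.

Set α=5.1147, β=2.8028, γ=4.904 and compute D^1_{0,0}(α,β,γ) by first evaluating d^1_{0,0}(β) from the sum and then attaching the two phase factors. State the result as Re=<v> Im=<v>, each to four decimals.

D^1_{0,0}(5.1147,2.8028,4.904) = e^{-i·0·5.1147}·d^1_{0,0}(2.8028)·e^{-i·0·4.904}. Compute d first:
Half-angle: c=0.168587, s=0.985687. N=√(1·1·1·1)=1.000000
Admissible k: 0..1 (factorial args all ≥0)
  k=0: (−1)^0·1.0000/(1)·0.1686^2·0.9857^0 = +0.028422
  k=1: (−1)^1·1.0000/(1)·0.1686^0·0.9857^2 = -0.971578
d^1_{0,0}(2.8028) = +0.028422 -0.971578 = -0.943157
Phases: e^{-i·(0)·5.1147}=+1.000000+0.000000i, e^{-i·(0)·4.904}=+1.000000+0.000000i ⇒ D=-0.943157+0.000000i

Re=-0.9432 Im=0.0000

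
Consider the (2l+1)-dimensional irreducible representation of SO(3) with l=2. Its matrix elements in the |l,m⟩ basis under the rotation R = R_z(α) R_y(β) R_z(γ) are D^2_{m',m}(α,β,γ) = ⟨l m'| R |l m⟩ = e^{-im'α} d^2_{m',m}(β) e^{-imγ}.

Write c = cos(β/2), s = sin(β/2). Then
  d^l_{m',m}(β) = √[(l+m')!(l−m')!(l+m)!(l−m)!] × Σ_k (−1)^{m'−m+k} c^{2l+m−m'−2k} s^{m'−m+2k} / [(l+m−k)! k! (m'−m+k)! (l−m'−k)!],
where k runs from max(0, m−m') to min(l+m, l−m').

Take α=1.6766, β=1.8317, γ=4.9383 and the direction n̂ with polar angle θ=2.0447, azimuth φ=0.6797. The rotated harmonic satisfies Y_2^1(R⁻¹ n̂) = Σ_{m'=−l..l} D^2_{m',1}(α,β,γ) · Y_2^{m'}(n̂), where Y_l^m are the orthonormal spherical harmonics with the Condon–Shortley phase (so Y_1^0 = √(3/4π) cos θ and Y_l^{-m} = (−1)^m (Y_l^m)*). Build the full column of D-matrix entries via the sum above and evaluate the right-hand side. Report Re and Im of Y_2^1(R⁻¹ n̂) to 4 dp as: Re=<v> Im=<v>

Need the full column D^2_{m',1} for m'=−2..2 at α=1.6766, β=1.8317, γ=4.9383.
cos(β/2)=0.609117, sin(β/2)=0.793081
d^2_{-2,1}: single k=3 term ⇒ +0.607691;  D = -0.008692-0.607628i
d^2_{-1,1}: k∈[2..3] ⇒ +0.700095 -0.395612 = +0.304483;  D = -0.302289+0.036483i
d^2_{0,1}: k∈[1..2] ⇒ +0.439030 -0.744266 = -0.305236;  D = -0.068371-0.297480i
d^2_{1,1}: k∈[0..1] ⇒ +0.137658 -0.700095 = -0.562437;  D = -0.531776+0.183166i
d^2_{2,1}: single k=0 term ⇒ -0.358467;  D = +0.151880+0.324701i
Y_2^{m'}(θ=2.0447,φ=0.6797) and Σ D·Y over m':
  (-0.0087-0.6076i)·(+0.0642-0.2990i)  (-0.3023+0.0365i)·(-0.2440+0.1972i)  (-0.0684-0.2975i)·(-0.1183+0.0000i)  (-0.5318+0.1832i)·(+0.2440+0.1972i)  (+0.1519+0.3247i)·(+0.0642+0.2990i)
Y_2^1(R⁻¹ n̂) = -0.360808-0.063615i

Re=-0.3608 Im=-0.0636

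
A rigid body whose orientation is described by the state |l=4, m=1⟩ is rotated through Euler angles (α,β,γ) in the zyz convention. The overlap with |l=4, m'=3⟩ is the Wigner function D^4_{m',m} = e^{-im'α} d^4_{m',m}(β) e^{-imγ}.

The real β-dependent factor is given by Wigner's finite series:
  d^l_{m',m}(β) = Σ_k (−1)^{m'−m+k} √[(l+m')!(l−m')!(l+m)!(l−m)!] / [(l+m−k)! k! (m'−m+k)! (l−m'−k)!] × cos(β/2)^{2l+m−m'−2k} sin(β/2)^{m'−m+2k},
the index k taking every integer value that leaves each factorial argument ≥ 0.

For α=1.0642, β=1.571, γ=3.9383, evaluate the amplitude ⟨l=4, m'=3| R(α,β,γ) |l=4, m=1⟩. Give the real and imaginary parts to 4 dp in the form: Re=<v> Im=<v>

Split into d^4_{3,1}(β=1.571) × two z-phases.
c=cos(1.571/2)=0.707035, s=sin(1.571/2)=0.707179; N=√[5040·1·120·6]=1904.940944
The bounds max(0,m−m')=0 and min(l+m,l−m')=1 give 2 terms
  k=0: (−1)^2·1904.9409/(240)·0.7070^6·0.7072^2 = +0.495876
  k=1: (−1)^3·1904.9409/(144)·0.7070^4·0.7072^4 = -0.826797
d^4_{3,1}(1.571) = +0.495876 -0.826797 = -0.330921
D = (-0.998699+0.050985i)·(-0.330921)·(-0.699065+0.715058i) = -0.218970+0.248115i

Re=-0.2190 Im=0.2481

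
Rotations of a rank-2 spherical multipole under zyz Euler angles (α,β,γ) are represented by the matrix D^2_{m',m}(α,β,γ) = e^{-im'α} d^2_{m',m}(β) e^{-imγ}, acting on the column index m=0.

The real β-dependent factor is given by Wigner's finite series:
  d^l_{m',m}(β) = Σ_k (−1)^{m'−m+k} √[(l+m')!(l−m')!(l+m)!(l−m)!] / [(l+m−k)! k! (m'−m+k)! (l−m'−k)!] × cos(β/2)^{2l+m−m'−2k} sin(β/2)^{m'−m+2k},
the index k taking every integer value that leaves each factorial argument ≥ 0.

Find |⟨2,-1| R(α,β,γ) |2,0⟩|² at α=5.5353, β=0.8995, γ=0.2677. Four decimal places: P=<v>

Split into d^2_{-1,0}(β=0.8995) × two z-phases.
With c≡cos(β/2)=0.900556 and s≡sin(β/2)=0.434740, N=[1·6·2·2]^{1/2}=4.898979
The bounds max(0,m−m')=1 and min(l+m,l−m')=2 give 2 terms
  k=1: (−1)^0·4.8990/(2)·0.9006^3·0.4347^1 = +0.777746
  k=2: (−1)^1·4.8990/(2)·0.9006^1·0.4347^3 = -0.181249
d^2_{-1,0}(0.8995) = +0.777746 -0.181249 = +0.596496
|D^2_{-1,0}|² = |d^2_{-1,0}(β)|² = (+0.596496)² = 0.355808 (the z-rotation phases have unit modulus)

P=0.3558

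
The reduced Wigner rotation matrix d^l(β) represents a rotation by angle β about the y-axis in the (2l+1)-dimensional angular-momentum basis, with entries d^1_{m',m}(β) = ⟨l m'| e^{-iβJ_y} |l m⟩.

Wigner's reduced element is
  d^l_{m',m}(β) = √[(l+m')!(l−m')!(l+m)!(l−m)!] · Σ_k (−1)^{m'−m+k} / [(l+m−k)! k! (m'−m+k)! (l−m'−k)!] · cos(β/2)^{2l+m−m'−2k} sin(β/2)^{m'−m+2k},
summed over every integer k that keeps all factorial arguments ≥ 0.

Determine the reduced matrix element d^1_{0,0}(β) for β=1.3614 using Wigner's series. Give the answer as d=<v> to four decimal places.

d^1_{0,0}(β=1.3614) via Wigner's sum:
With c≡cos(β/2)=0.777132 and s≡sin(β/2)=0.629337, N=[1·1·1·1]^{1/2}=1.000000
Admissible k: 0..1 (factorial args all ≥0)
  k=0: (−1)^0·1.0000/(1)·0.7771^2·0.6293^0 = +0.603935
  k=1: (−1)^1·1.0000/(1)·0.7771^0·0.6293^2 = -0.396065
d^1_{0,0}(1.3614) = +0.603935 -0.396065 = +0.207869

d=0.2079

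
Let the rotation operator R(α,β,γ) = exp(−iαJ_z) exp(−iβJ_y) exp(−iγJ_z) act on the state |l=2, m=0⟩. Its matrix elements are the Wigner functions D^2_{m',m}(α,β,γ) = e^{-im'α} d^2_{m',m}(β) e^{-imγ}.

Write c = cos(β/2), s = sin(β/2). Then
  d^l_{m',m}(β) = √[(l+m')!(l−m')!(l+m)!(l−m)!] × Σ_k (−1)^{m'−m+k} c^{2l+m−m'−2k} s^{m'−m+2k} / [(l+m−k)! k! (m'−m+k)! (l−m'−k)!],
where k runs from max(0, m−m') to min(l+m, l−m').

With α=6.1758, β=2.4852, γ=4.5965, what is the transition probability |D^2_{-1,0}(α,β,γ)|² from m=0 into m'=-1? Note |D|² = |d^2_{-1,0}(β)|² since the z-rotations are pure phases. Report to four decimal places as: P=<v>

D^2_{-1,0}(6.1758,2.4852,4.5965) = e^{-i·-1·6.1758}·d^2_{-1,0}(2.4852)·e^{-i·0·4.5965}. Compute d first:
c=cos(2.4852/2)=0.322336, s=sin(2.4852/2)=0.946625; N=√[1·6·2·2]=4.898979
The bounds max(0,m−m')=1 and min(l+m,l−m')=2 give 2 terms
  k=1: (−1)^0·4.8990/(2)·0.3223^3·0.9466^1 = +0.077657
  k=2: (−1)^1·4.8990/(2)·0.3223^1·0.9466^3 = -0.669760
d^2_{-1,0}(2.4852) = +0.077657 -0.669760 = -0.592103
|D^2_{-1,0}|² = |d^2_{-1,0}(β)|² = (-0.592103)² = 0.350585 (the z-rotation phases have unit modulus)

P=0.3506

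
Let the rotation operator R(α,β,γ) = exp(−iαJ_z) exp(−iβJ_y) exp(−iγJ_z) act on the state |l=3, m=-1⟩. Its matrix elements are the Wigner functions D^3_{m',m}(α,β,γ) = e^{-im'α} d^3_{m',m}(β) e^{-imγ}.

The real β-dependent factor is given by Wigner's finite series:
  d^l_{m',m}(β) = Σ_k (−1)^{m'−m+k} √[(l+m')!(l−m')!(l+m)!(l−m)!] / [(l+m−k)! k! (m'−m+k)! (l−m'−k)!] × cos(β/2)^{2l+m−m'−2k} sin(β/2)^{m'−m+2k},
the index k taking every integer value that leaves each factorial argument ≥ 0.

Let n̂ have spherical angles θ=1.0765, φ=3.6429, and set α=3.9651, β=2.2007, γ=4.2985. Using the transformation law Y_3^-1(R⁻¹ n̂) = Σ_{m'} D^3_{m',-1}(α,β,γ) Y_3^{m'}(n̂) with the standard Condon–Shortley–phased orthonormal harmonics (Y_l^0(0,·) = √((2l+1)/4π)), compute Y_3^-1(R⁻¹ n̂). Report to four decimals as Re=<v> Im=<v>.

Need the full column D^3_{m',-1} for m'=−3..3 at α=3.9651, β=2.2007, γ=4.2985.
cos(β/2)=0.453284, sin(β/2)=0.891366
d^3_{-3,-1}: single k=2 term ⇒ +0.129909;  D = -0.114877-0.060661i
d^3_{-2,-1}: k∈[1..2] ⇒ +0.053940 -0.417167 = -0.363227;  D = -0.342715+0.120334i
d^3_{-1,-1}: k∈[0..2] ⇒ +0.008674 -0.268339 +0.778246 = +0.518580;  D = -0.206529+0.475680i
d^3_{0,-1}: k∈[0..2] ⇒ -0.059088 +0.685475 -0.883571 = -0.257184;  D = +0.103432+0.235468i
d^3_{1,-1}: k∈[0..2] ⇒ +0.201255 -1.037661 +0.501576 = -0.334831;  D = -0.316393-0.109576i
d^3_{2,-1}: k∈[0..1] ⇒ -0.417167 +0.806587 = +0.389420;  D = -0.343578+0.183308i
d^3_{3,-1}: single k=0 term ⇒ +0.502355;  D = +0.127777-0.485833i
Y_3^{m'}(θ=1.0765,φ=3.6429) and Σ D·Y over m':
  (-0.1149-0.0607i)·(-0.0190+0.2840i)  (-0.3427+0.1203i)·(+0.2022-0.3167i)  (-0.2065+0.4757i)·(-0.0313+0.0171i)  (+0.1034+0.2355i)·(-0.3319+0.0000i)  (-0.3164-0.1096i)·(+0.0313+0.0171i)  (-0.3436+0.1833i)·(+0.2022+0.3167i)  (+0.1278-0.4858i)·(+0.0190+0.2840i)
Y_3^-1(R⁻¹ n̂) = -0.042921-0.048719i

Re=-0.0429 Im=-0.0487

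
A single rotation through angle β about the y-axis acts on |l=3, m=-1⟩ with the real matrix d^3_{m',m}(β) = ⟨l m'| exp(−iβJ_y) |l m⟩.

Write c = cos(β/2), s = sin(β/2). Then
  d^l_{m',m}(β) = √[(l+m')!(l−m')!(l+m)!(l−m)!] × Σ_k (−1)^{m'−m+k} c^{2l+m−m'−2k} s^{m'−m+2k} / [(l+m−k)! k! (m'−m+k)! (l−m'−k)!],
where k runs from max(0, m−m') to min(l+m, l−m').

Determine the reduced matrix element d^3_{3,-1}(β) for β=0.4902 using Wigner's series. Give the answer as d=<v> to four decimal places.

d^3_{3,-1}(β=0.4902) via Wigner's sum:
c=cos(0.4902/2)=0.970113, s=sin(0.4902/2)=0.242653; N=√[720·1·2·24]=185.903201
The bounds max(0,m−m')=0 and min(l+m,l−m')=0 give 1 term
  k=0: (−1)^4·185.9032/(48)·0.9701^2·0.2427^4 = +0.012637
d^3_{3,-1}(0.4902) = +0.012637

d=0.0126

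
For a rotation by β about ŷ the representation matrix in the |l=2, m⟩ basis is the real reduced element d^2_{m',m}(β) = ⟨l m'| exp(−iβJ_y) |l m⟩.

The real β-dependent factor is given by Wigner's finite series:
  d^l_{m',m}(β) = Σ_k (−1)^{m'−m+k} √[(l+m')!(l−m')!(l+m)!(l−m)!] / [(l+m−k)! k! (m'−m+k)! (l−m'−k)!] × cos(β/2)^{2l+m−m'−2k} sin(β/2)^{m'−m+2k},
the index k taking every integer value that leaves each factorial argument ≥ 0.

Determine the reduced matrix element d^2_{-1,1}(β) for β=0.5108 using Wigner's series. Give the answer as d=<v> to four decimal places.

d^2_{-1,1}(β=0.5108) via Wigner's sum:
Half-angle: c=0.967562, s=0.252632. N=√(1·6·6·1)=6.000000
k∈{2,3} keeps every argument non-negative
  k=2: (−1)^0·6.0000/(2)·0.9676^2·0.2526^2 = +0.179249
  k=3: (−1)^1·6.0000/(6)·0.9676^0·0.2526^4 = -0.004073
d^2_{-1,1}(0.5108) = +0.179249 -0.004073 = +0.175176

d=0.1752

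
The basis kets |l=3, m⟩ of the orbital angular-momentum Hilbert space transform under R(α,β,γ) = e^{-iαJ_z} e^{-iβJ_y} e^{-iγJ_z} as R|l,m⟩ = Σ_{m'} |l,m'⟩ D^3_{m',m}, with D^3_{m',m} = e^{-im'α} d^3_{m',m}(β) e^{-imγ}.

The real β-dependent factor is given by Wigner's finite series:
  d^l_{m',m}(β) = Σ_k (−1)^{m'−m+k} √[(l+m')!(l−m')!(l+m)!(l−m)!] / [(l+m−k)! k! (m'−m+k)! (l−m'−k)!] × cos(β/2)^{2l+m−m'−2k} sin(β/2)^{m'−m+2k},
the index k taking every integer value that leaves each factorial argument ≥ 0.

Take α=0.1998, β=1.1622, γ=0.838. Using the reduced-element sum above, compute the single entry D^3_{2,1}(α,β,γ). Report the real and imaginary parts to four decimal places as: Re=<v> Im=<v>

Re=-0.0318 Im=0.0919

Split into d^3_{2,1}(β=1.1622) × two z-phases.
c=cos(1.1622/2)=0.835859, s=sin(1.1622/2)=0.548944; N=√[120·1·24·2]=75.894664
k: max(0,(1)−(2))=0 … min(3+(1),3−(2))=1
  k=0: (−1)^1·75.8947/(24)·0.8359^5·0.5489^1 = -0.708262
  k=1: (−1)^2·75.8947/(12)·0.8359^3·0.5489^3 = +0.610960
d^3_{2,1}(1.1622) = -0.708262 +0.610960 = -0.097301
Phases: e^{-i·(2)·0.1998}=+0.921217-0.389050i, e^{-i·(1)·0.838}=+0.668951-0.743307i ⇒ D=-0.031824+0.091950i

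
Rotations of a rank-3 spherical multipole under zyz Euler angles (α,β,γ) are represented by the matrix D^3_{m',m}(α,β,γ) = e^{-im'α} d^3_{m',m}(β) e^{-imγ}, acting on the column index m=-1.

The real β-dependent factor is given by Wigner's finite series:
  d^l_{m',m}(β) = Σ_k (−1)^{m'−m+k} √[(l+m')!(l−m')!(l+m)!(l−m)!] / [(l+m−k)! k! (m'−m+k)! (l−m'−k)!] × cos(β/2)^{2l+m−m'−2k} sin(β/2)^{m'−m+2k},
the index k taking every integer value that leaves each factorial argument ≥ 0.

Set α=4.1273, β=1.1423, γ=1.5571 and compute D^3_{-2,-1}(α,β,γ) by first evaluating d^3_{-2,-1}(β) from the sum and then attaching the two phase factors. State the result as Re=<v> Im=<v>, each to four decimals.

First d^3_{-2,-1}(β=1.1423), then the phase factors e^{-i(-2)α} and e^{-i(-1)γ}:
With c≡cos(β/2)=0.841280 and s≡sin(β/2)=0.540600, N=[1·120·2·24]^{1/2}=75.894664
Admissible k: 1..2 (factorial args all ≥0)
  k=1: (−1)^0·75.8947/(24)·0.8413^5·0.5406^1 = +0.720408
  k=2: (−1)^1·75.8947/(12)·0.8413^3·0.5406^3 = -0.594948
d^3_{-2,-1}(1.1423) = +0.720408 -0.594948 = +0.125459
Phases: e^{-i·(-2)·4.1273}=-0.389988+0.920820i, e^{-i·(-1)·1.5571}=+0.013696+0.999906i ⇒ D=-0.116185-0.047341i

Re=-0.1162 Im=-0.0473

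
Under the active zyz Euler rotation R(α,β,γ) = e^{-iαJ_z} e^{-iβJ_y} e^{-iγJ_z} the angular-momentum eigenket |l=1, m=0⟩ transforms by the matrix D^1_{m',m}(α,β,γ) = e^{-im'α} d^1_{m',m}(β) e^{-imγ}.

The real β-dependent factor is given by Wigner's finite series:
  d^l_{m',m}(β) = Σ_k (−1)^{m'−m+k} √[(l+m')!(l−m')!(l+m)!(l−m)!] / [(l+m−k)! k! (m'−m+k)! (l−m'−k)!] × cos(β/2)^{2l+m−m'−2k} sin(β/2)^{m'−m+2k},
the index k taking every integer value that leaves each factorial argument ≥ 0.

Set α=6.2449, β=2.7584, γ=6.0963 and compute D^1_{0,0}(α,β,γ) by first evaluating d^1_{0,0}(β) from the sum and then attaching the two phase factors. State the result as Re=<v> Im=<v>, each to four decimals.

Re=-0.9275 Im=0.0000

First d^1_{0,0}(β=2.7584), then the phase factors e^{-i(0)α} and e^{-i(0)γ}:
c=cos(2.7584/2)=0.190426, s=sin(2.7584/2)=0.981702; N=√[1·1·1·1]=1.000000
Admissible k: 0..1 (factorial args all ≥0)
  k=0: (−1)^0·1.0000/(1)·0.1904^2·0.9817^0 = +0.036262
  k=1: (−1)^1·1.0000/(1)·0.1904^0·0.9817^2 = -0.963738
d^1_{0,0}(2.7584) = +0.036262 -0.963738 = -0.927476
Attach z-rotation phases: D = e^{-i(0)(6.2449)}·(-0.927476)·e^{-i(0)(6.0963)} = -0.927476+0.000000i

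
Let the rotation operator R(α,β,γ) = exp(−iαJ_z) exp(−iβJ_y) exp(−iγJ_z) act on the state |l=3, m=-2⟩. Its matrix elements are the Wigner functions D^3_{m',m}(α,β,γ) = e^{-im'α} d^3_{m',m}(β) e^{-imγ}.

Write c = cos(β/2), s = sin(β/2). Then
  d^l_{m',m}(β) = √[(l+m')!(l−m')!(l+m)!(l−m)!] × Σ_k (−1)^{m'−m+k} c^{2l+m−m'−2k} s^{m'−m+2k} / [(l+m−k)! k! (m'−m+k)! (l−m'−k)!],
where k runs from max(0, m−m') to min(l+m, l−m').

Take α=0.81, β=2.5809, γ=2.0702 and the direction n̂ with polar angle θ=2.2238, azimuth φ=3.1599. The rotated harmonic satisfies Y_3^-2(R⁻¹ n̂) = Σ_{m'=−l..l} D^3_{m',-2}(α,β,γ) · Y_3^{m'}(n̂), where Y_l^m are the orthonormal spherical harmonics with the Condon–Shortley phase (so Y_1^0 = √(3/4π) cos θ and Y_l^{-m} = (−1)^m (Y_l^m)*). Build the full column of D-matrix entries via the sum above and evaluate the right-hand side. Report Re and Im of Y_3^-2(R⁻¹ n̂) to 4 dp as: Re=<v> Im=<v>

Re=-0.2061 Im=0.0496

Need the full column D^3_{m',-2} for m'=−3..3 at α=0.81, β=2.5809, γ=2.0702.
cos(β/2)=0.276688, sin(β/2)=0.960960
d^3_{-3,-2}: single k=1 term ⇒ +0.003817;  D = +0.003661+0.001081i
d^3_{-2,-2}: k∈[0..1] ⇒ +0.000449 -0.027061 = -0.026612;  D = -0.023058+0.013287i
d^3_{-1,-2}: k∈[0..1] ⇒ -0.004928 +0.118883 = +0.113955;  D = +0.026867-0.110742i
d^3_{0,-2}: k∈[0..1] ⇒ +0.029644 -0.357572 = -0.327928;  D = +0.177509+0.275730i
d^3_{1,-2}: k∈[0..1] ⇒ -0.118883 +0.716996 = +0.598114;  D = -0.587484-0.112258i
d^3_{2,-2}: k∈[0..1] ⇒ +0.326417 -0.787464 = -0.461047;  D = +0.374917-0.268332i
d^3_{3,-2}: single k=0 term ⇒ -0.555383;  D = +0.077282-0.549980i
Y_3^{m'}(θ=2.2238,φ=3.1599) and Σ D·Y over m':
  (+0.0037+0.0011i)·(-0.2087+0.0115i)  (-0.0231+0.0133i)·(-0.3915+0.0143i)  (+0.0269-0.1107i)·(-0.2171+0.0040i)  (+0.1775+0.2757i)·(+0.2617+0.0000i)  (-0.5875-0.1123i)·(+0.2171+0.0040i)  (+0.3749-0.2683i)·(-0.3915-0.0143i)  (+0.0773-0.5500i)·(+0.2087+0.0115i)
Y_3^-2(R⁻¹ n̂) = -0.206115+0.049636i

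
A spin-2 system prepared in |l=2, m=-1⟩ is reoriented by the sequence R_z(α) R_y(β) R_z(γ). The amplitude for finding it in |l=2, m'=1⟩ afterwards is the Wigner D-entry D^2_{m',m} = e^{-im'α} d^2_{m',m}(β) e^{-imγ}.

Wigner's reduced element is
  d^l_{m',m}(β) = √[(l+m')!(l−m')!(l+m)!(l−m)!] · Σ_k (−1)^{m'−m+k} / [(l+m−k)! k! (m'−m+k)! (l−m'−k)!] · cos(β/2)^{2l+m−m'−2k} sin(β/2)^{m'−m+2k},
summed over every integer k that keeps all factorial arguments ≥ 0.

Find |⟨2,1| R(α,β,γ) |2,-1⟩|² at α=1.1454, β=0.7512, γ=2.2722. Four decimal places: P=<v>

P=0.1097

D^2_{1,-1}(1.1454,0.7512,2.2722) = e^{-i·1·1.1454}·d^2_{1,-1}(0.7512)·e^{-i·-1·2.2722}. Compute d first:
c=cos(0.7512/2)=0.930288, s=sin(0.7512/2)=0.366831; N=√[6·1·1·6]=6.000000
k: max(0,(-1)−(1))=0 … min(2+(-1),2−(1))=1
  k=0: (−1)^2·6.0000/(2)·0.9303^2·0.3668^2 = +0.349371
  k=1: (−1)^3·6.0000/(6)·0.9303^0·0.3668^4 = -0.018108
d^2_{1,-1}(0.7512) = +0.349371 -0.018108 = +0.331264
|D^2_{1,-1}|² = |d^2_{1,-1}(β)|² = (+0.331264)² = 0.109736 (the z-rotation phases have unit modulus)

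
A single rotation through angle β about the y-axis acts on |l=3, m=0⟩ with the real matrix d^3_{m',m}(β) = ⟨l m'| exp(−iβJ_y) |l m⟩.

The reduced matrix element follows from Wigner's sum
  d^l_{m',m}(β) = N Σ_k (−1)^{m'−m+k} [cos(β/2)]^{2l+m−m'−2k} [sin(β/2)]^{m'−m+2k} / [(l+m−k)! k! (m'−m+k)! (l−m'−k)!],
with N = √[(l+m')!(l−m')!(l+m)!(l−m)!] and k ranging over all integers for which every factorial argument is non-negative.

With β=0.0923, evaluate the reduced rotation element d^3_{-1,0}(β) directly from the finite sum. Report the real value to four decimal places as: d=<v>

d^3_{-1,0}(β=0.0923) via Wigner's sum:
Half-angle: c=0.998935, s=0.046134. N=√(2·24·6·6)=41.569219
Admissible k: 1..3 (factorial args all ≥0)
  k=1: (−1)^0·41.5692/(12)·0.9989^5·0.0461^1 = +0.158963
  k=2: (−1)^1·41.5692/(4)·0.9989^3·0.0461^3 = -0.001017
  k=3: (−1)^2·41.5692/(12)·0.9989^1·0.0461^5 = +0.000001
d^3_{-1,0}(0.0923) = +0.158963 -0.001017 +0.000001 = +0.157946

d=0.1579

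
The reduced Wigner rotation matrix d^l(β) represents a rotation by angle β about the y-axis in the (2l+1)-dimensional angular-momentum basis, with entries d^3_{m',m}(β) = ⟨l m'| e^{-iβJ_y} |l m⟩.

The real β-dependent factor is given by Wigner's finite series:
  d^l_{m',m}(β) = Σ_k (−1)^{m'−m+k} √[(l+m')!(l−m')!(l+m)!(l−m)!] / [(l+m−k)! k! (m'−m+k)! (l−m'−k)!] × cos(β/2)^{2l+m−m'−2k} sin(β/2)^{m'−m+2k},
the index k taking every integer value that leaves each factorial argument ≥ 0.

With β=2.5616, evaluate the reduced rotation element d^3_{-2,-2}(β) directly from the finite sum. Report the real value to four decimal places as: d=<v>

d^3_{-2,-2}(β=2.5616) via Wigner's sum:
c=cos(2.5616/2)=0.285949, s=sin(2.5616/2)=0.958245; N=√[1·120·1·120]=120.000000
Admissible k: 0..1 (factorial args all ≥0)
  k=0: (−1)^0·120.0000/(120)·0.2859^6·0.9582^0 = +0.000547
  k=1: (−1)^1·120.0000/(24)·0.2859^4·0.9582^2 = -0.030696
d^3_{-2,-2}(2.5616) = +0.000547 -0.030696 = -0.030149

d=-0.0301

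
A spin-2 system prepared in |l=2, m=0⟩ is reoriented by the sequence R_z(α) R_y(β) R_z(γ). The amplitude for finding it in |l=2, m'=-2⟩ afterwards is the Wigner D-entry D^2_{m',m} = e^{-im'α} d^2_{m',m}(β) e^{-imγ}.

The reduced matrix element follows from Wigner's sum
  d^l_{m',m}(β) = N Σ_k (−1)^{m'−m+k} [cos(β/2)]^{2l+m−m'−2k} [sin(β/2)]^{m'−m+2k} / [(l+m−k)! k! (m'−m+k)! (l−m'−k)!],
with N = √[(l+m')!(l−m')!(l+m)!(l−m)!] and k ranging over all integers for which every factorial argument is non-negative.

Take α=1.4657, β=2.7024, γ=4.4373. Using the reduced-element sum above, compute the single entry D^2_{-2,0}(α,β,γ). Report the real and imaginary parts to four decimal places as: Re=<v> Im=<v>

Re=-0.1083 Im=0.0231

D^2_{-2,0}(1.4657,2.7024,4.4373) = e^{-i·-2·1.4657}·d^2_{-2,0}(2.7024)·e^{-i·0·4.4373}. Compute d first:
With c≡cos(β/2)=0.217836 and s≡sin(β/2)=0.975985, N=[1·24·2·2]^{1/2}=9.797959
k: max(0,(0)−(-2))=2 … min(2+(0),2−(-2))=2
  k=2: (−1)^0·9.7980/(4)·0.2178^2·0.9760^2 = +0.110719
d^2_{-2,0}(2.7024) = +0.110719
Attach z-rotation phases: D = e^{-i(-2)(1.4657)}·(+0.110719)·e^{-i(0)(4.4373)} = -0.108282+0.023101i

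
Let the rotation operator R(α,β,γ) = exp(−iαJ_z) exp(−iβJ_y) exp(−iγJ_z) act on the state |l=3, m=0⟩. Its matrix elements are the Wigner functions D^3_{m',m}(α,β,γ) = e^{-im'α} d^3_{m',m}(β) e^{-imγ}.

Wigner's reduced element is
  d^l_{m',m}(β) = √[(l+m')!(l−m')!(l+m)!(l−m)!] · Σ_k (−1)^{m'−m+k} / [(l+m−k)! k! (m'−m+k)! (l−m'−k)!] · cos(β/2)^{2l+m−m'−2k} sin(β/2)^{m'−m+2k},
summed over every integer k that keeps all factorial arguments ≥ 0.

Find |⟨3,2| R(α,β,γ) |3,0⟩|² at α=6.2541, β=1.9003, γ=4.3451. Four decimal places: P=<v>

D^3_{2,0}(6.2541,1.9003,4.3451) = e^{-i·2·6.2541}·d^3_{2,0}(1.9003)·e^{-i·0·4.3451}. Compute d first:
c=cos(1.9003/2)=0.581561, s=sin(1.9003/2)=0.813503; N=√[120·1·6·6]=65.726707
k∈{0,1} keeps every argument non-negative
  k=0: (−1)^2·65.7267/(12)·0.5816^4·0.8135^2 = +0.414629
  k=1: (−1)^3·65.7267/(12)·0.5816^2·0.8135^4 = -0.811311
d^3_{2,0}(1.9003) = +0.414629 -0.811311 = -0.396682
|D^3_{2,0}|² = |d^3_{2,0}(β)|² = (-0.396682)² = 0.157356 (the z-rotation phases have unit modulus)

P=0.1574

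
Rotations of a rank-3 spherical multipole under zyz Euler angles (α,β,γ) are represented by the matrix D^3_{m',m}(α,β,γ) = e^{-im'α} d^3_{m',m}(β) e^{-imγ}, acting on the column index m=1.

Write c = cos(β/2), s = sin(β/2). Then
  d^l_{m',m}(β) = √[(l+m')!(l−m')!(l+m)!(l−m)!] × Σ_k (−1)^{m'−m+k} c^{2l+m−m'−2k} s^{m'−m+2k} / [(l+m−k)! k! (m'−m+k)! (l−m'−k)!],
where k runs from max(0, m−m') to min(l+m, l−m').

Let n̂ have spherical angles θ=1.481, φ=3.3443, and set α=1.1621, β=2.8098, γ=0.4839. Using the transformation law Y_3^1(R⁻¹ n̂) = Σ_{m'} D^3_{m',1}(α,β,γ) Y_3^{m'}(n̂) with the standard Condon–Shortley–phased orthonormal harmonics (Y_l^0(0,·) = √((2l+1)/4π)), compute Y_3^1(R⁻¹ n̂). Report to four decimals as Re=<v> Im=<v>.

Re=0.1701 Im=0.0990

Need the full column D^3_{m',1} for m'=−3..3 at α=1.1621, β=2.8098, γ=0.4839.
cos(β/2)=0.165136, sin(β/2)=0.986271
d^3_{-3,1}: single k=4 term ⇒ +0.099935;  D = -0.098968+0.013865i
d^3_{-2,1}: k∈[3..4] ⇒ +0.027324 -0.487331 = -0.460006;  D = +0.122478-0.443402i
d^3_{-1,1}: k∈[2..4] ⇒ +0.004340 -0.206424 +0.920401 = +0.718317;  D = +0.559356+0.450666i
d^3_{0,1}: k∈[1..3] ⇒ +0.000420 -0.044898 +0.533844 = +0.489365;  D = +0.433180-0.227670i
d^3_{1,1}: k∈[0..2] ⇒ +0.000020 -0.005787 +0.154818 = +0.149051;  D = -0.011199-0.148630i
d^3_{2,1}: k∈[0..1] ⇒ -0.000383 +0.027324 = +0.026941;  D = -0.025457-0.008819i
d^3_{3,1}: single k=0 term ⇒ +0.002802;  D = -0.001894+0.002065i
Y_3^{m'}(θ=1.481,φ=3.3443) and Σ D·Y over m':
  (-0.0990+0.0139i)·(-0.3383+0.2355i)  (+0.1225-0.4434i)·(+0.0835-0.0359i)  (+0.5594+0.4507i)·(+0.3026-0.0622i)  (+0.4332-0.2277i)·(-0.0990+0.0000i)  (-0.0112-0.1486i)·(-0.3026-0.0622i)  (-0.0255-0.0088i)·(+0.0835+0.0359i)  (-0.0019+0.0021i)·(+0.3383+0.2355i)
Y_3^1(R⁻¹ n̂) = +0.170147+0.098982i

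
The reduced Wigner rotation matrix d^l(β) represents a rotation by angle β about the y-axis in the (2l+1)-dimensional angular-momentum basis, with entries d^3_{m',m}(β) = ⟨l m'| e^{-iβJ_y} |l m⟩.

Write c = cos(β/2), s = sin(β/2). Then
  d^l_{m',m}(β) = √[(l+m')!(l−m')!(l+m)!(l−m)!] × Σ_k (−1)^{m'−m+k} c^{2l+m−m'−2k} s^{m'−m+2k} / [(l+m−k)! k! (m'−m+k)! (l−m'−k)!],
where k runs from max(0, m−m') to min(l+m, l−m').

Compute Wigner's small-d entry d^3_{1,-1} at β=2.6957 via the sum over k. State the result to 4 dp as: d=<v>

d=0.5202

d^3_{1,-1}(β=2.6957) via Wigner's sum:
Half-angle: c=0.221104, s=0.975250. N=√(24·2·2·24)=48.000000
k: max(0,(-1)−(1))=0 … min(3+(-1),3−(1))=2
  k=0: (−1)^2·48.0000/(8)·0.2211^4·0.9753^2 = +0.013639
  k=1: (−1)^3·48.0000/(6)·0.2211^2·0.9753^4 = -0.353791
  k=2: (−1)^4·48.0000/(48)·0.2211^0·0.9753^6 = +0.860392
d^3_{1,-1}(2.6957) = +0.013639 -0.353791 +0.860392 = +0.520239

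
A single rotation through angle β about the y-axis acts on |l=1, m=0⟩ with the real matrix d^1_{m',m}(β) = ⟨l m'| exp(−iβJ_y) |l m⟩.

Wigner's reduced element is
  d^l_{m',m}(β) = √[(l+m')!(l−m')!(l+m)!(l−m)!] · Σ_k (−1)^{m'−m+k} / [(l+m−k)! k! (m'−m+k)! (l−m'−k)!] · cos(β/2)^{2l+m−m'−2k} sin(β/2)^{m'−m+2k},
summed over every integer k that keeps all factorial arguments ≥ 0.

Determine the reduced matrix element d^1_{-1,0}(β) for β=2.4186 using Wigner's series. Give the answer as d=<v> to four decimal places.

d=0.4678

d^1_{-1,0}(β=2.4186) via Wigner's sum:
With c≡cos(β/2)=0.353674 and s≡sin(β/2)=0.935369, N=[1·2·1·1]^{1/2}=1.414214
k∈{1} keeps every argument non-negative
  k=1: (−1)^0·1.4142/(1)·0.3537^1·0.9354^1 = +0.467844
d^1_{-1,0}(2.4186) = +0.467844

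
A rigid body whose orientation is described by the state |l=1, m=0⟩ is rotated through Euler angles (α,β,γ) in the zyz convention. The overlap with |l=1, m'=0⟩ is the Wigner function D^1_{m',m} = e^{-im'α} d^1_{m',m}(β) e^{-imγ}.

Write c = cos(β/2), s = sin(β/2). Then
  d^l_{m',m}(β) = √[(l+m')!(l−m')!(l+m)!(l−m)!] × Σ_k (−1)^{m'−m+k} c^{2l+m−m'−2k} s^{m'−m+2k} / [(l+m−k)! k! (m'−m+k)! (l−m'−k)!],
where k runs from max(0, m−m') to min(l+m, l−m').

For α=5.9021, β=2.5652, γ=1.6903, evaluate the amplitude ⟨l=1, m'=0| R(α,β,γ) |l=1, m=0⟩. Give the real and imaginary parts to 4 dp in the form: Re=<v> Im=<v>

Re=-0.8384 Im=0.0000

Split into d^1_{0,0}(β=2.5652) × two z-phases.
Half-angle: c=0.284223, s=0.958758. N=√(1·1·1·1)=1.000000
k: max(0,(0)−(0))=0 … min(1+(0),1−(0))=1
  k=0: (−1)^0·1.0000/(1)·0.2842^2·0.9588^0 = +0.080783
  k=1: (−1)^1·1.0000/(1)·0.2842^0·0.9588^2 = -0.919217
d^1_{0,0}(2.5652) = +0.080783 -0.919217 = -0.838434
D = (+1.000000+0.000000i)·(-0.838434)·(+1.000000+0.000000i) = -0.838434+0.000000i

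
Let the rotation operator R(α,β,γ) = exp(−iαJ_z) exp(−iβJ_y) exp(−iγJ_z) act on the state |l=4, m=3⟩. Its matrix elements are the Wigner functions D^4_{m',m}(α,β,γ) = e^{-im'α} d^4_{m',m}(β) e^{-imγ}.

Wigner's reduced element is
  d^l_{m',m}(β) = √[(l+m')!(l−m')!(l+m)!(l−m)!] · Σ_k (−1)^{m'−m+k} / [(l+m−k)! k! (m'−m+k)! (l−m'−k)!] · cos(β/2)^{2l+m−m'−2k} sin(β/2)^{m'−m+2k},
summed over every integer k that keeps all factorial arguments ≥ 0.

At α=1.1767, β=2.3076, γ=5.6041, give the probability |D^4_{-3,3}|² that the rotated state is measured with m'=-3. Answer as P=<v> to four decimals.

P=0.0333

First d^4_{-3,3}(β=2.3076), then the phase factors e^{-i(-3)α} and e^{-i(3)γ}:
With c≡cos(β/2)=0.405016 and s≡sin(β/2)=0.914310, N=[1·5040·5040·1]^{1/2}=5040.000000
k∈{6,7} keeps every argument non-negative
  k=6: (−1)^0·5040.0000/(720)·0.4050^2·0.9143^6 = +0.670814
  k=7: (−1)^1·5040.0000/(5040)·0.4050^0·0.9143^8 = -0.488367
d^4_{-3,3}(2.3076) = +0.670814 -0.488367 = +0.182447
|D^4_{-3,3}|² = |d^4_{-3,3}(β)|² = (+0.182447)² = 0.033287 (the z-rotation phases have unit modulus)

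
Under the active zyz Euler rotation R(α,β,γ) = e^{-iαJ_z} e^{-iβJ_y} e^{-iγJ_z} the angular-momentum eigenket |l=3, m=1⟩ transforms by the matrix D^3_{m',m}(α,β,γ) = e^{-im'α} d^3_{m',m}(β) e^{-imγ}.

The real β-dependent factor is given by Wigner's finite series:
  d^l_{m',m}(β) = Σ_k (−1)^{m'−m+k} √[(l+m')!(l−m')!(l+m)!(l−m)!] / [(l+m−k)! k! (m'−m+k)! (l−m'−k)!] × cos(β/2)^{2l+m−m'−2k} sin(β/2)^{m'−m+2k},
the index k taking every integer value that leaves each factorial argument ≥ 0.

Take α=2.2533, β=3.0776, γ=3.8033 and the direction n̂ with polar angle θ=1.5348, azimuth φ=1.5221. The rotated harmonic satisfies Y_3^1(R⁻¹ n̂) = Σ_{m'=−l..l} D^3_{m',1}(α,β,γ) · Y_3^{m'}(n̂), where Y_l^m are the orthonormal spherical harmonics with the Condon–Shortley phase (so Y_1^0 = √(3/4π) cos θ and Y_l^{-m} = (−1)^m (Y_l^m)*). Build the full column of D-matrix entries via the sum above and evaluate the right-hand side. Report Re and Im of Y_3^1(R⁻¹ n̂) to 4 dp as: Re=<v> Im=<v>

Re=0.3222 Im=0.0223

Need the full column D^3_{m',1} for m'=−3..3 at α=2.2533, β=3.0776, γ=3.8033.
cos(β/2)=0.031991, sin(β/2)=0.999488
d^3_{-3,1}: single k=4 term ⇒ +0.003956;  D = -0.003888+0.000728i
d^3_{-2,1}: k∈[3..4] ⇒ +0.000207 -0.100905 = -0.100699;  D = -0.076804-0.065126i
d^3_{-1,1}: k∈[2..4] ⇒ +0.000006 -0.008171 +0.996933 = +0.988769;  D = +0.020561-0.988555i
d^3_{0,1}: k∈[1..3] ⇒ +0.000000 -0.000340 +0.110536 = +0.110197;  D = -0.086939+0.067712i
d^3_{1,1}: k∈[0..2] ⇒ +0.000000 -0.000008 +0.006128 = +0.006120;  D = +0.005963+0.001375i
d^3_{2,1}: k∈[0..1] ⇒ -0.000000 +0.000207 = +0.000207;  D = -0.000091-0.000186i
d^3_{3,1}: single k=0 term ⇒ +0.000004;  D = -0.000002+0.000004i
Y_3^{m'}(θ=1.5348,φ=1.5221) and Σ D·Y over m':
  (-0.0039+0.0007i)·(-0.0606+0.4120i)  (-0.0768-0.0651i)·(-0.0366-0.0036i)  (+0.0206-0.9886i)·(-0.0156+0.3205i)  (-0.0869+0.0677i)·(-0.0402+0.0000i)  (+0.0060+0.0014i)·(+0.0156+0.3205i)  (-0.0001-0.0002i)·(-0.0366+0.0036i)  (-0.0000+0.0000i)·(+0.0606+0.4120i)
Y_3^1(R⁻¹ n̂) = +0.322171+0.022256i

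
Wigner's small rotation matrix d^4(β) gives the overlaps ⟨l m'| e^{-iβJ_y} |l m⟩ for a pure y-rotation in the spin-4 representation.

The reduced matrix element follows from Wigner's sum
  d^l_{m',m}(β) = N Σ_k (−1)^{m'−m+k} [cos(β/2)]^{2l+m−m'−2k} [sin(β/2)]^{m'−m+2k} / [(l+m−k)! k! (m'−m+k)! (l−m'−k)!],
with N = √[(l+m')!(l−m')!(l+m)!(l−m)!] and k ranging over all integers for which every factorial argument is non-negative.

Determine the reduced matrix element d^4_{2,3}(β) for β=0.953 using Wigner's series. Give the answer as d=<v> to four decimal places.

d^4_{2,3}(β=0.953) via Wigner's sum:
With c≡cos(β/2)=0.888606 and s≡sin(β/2)=0.458672, N=[720·2·5040·1]^{1/2}=2693.993318
The bounds max(0,m−m')=1 and min(l+m,l−m')=2 give 2 terms
  k=1: (−1)^0·2693.9933/(720)·0.8886^7·0.4587^1 = +0.750810
  k=2: (−1)^1·2693.9933/(240)·0.8886^5·0.4587^3 = -0.600119
d^4_{2,3}(0.953) = +0.750810 -0.600119 = +0.150691

d=0.1507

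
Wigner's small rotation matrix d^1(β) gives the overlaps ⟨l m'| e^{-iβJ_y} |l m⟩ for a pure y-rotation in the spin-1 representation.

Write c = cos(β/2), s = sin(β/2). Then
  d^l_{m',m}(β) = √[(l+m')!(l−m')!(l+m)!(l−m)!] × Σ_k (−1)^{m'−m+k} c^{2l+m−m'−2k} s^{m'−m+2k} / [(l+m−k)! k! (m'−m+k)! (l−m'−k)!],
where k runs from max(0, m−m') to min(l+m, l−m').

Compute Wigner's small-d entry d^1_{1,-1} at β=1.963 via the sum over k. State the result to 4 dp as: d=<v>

d=0.6911

d^1_{1,-1}(β=1.963) via Wigner's sum:
With c≡cos(β/2)=0.555776 and s≡sin(β/2)=0.831332, N=[2·1·1·2]^{1/2}=2.000000
The bounds max(0,m−m')=0 and min(l+m,l−m')=0 give 1 term
  k=0: (−1)^2·2.0000/(2)·0.5558^0·0.8313^2 = +0.691113
d^1_{1,-1}(1.963) = +0.691113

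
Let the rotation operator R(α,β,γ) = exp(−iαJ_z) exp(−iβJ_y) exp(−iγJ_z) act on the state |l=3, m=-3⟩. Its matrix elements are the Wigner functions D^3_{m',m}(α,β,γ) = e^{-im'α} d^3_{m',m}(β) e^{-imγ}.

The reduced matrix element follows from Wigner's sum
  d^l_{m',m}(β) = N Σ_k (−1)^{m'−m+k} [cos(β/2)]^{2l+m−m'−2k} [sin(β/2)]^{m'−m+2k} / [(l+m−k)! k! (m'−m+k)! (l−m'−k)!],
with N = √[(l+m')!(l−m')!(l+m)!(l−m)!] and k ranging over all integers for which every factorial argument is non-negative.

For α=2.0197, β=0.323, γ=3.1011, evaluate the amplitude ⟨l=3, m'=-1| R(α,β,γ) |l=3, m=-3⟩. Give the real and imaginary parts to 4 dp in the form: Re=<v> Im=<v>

Re=0.0306 Im=-0.0900

First d^3_{-1,-3}(β=0.323), then the phase factors e^{-i(-1)α} and e^{-i(-3)γ}:
Half-angle: c=0.986987, s=0.160799. N=√(2·24·1·720)=185.903201
k: max(0,(-3)−(-1))=0 … min(3+(-3),3−(-1))=0
  k=0: (−1)^2·185.9032/(48)·0.9870^4·0.1608^2 = +0.095029
d^3_{-1,-3}(0.323) = +0.095029
D = (-0.433978+0.900923i)·(+0.095029)·(-0.992631+0.121179i) = +0.030562-0.089981i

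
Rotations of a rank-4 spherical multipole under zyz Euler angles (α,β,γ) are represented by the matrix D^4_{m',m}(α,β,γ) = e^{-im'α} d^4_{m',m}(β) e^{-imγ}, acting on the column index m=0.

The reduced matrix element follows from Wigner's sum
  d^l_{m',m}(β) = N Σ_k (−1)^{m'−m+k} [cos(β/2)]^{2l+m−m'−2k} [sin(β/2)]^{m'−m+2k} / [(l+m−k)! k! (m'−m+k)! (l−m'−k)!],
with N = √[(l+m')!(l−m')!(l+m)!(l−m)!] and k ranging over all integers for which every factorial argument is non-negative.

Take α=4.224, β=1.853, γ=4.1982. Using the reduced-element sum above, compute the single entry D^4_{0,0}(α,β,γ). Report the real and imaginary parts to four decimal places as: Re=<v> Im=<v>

First d^4_{0,0}(β=1.853), then the phase factors e^{-i(0)α} and e^{-i(0)γ}:
Half-angle: c=0.600636, s=0.799523. N=√(24·24·24·24)=576.000000
k∈{0,1,2,3,4} keeps every argument non-negative
  k=0: (−1)^0·576.0000/(576)·0.6006^8·0.7995^0 = +0.016939
  k=1: (−1)^1·576.0000/(36)·0.6006^6·0.7995^2 = -0.480230
  k=2: (−1)^2·576.0000/(16)·0.6006^4·0.7995^4 = +1.914568
  k=3: (−1)^3·576.0000/(36)·0.6006^2·0.7995^6 = -1.507743
  k=4: (−1)^4·576.0000/(576)·0.6006^0·0.7995^8 = +0.166973
d^4_{0,0}(1.853) = +0.016939 -0.480230 +1.914568 -1.507743 +0.166973 = +0.110508
Attach z-rotation phases: D = e^{-i(0)(4.224)}·(+0.110508)·e^{-i(0)(4.1982)} = +0.110508+0.000000i

Re=0.1105 Im=0.0000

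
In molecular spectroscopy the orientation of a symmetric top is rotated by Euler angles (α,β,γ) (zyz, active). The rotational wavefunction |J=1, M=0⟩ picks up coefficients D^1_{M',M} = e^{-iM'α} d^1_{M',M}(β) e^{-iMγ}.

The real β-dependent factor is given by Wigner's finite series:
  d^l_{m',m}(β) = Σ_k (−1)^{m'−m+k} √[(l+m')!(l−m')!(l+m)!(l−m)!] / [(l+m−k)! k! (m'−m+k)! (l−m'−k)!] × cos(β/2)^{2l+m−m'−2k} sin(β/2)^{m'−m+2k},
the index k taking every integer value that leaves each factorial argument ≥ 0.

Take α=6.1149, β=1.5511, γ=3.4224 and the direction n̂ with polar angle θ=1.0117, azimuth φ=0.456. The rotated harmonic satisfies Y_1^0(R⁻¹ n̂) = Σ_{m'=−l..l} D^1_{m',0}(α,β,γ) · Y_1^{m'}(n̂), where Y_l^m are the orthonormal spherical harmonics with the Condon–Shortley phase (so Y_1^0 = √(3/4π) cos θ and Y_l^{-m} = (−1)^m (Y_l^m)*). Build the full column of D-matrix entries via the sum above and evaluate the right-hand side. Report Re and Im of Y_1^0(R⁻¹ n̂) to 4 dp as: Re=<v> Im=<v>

Need the full column D^1_{m',0} for m'=−1..1 at α=6.1149, β=1.5511, γ=3.4224.
cos(β/2)=0.714036, sin(β/2)=0.700109
d^1_{-1,0}: single k=1 term ⇒ +0.706970;  D = +0.696983-0.118412i
d^1_{0,0}: k∈[0..1] ⇒ +0.509848 -0.490152 = +0.019695;  D = +0.019695+0.000000i
d^1_{1,0}: single k=0 term ⇒ -0.706970;  D = -0.696983-0.118412i
Y_1^{m'}(θ=1.0117,φ=0.456) and Σ D·Y over m':
  (+0.6970-0.1184i)·(+0.2630-0.1290i)  (+0.0197+0.0000i)·(+0.2592+0.0000i)  (-0.6970-0.1184i)·(-0.2630-0.1290i)
Y_1^0(R⁻¹ n̂) = +0.341117+0.000000i

Re=0.3411 Im=0.0000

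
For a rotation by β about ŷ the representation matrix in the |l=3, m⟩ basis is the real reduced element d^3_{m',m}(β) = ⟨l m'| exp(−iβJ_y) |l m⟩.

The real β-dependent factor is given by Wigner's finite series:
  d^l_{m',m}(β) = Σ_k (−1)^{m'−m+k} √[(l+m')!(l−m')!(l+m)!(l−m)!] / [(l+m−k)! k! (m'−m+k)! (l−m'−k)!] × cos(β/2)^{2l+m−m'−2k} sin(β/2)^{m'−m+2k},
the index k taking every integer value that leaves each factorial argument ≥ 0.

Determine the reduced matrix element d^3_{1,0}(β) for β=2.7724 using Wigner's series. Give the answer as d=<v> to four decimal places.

d^3_{1,0}(β=2.7724) via Wigner's sum:
c=cos(2.7724/2)=0.183550, s=sin(2.7724/2)=0.983010; N=√[24·2·6·6]=41.569219
Admissible k: 0..2 (factorial args all ≥0)
  k=0: (−1)^1·41.5692/(12)·0.1835^5·0.9830^1 = -0.000709
  k=1: (−1)^2·41.5692/(4)·0.1835^3·0.9830^3 = +0.061045
  k=2: (−1)^3·41.5692/(12)·0.1835^1·0.9830^5 = -0.583626
d^3_{1,0}(2.7724) = -0.000709 +0.061045 -0.583626 = -0.523291

d=-0.5233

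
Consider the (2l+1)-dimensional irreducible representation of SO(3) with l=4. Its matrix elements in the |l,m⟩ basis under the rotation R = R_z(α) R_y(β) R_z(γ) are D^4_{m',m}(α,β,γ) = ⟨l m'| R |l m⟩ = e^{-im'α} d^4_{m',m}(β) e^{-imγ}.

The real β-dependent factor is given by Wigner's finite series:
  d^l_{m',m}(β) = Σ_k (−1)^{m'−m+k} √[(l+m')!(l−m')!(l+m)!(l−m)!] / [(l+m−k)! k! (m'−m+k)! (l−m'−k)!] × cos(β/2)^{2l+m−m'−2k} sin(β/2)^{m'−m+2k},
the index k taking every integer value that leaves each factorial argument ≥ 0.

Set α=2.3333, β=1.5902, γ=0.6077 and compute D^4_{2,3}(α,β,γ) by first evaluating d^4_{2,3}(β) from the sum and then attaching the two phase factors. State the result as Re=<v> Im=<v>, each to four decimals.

Re=-0.4572 Im=0.0958

D^4_{2,3}(2.3333,1.5902,0.6077) = e^{-i·2·2.3333}·d^4_{2,3}(1.5902)·e^{-i·3·0.6077}. Compute d first:
Half-angle: c=0.700213, s=0.713934. N=√(720·2·5040·1)=2693.993318
k∈{1,2} keeps every argument non-negative
  k=1: (−1)^0·2693.9933/(720)·0.7002^7·0.7139^1 = +0.220462
  k=2: (−1)^1·2693.9933/(240)·0.7002^5·0.7139^3 = -0.687560
d^4_{2,3}(1.5902) = +0.220462 -0.687560 = -0.467098
D = (-0.045773+0.998952i)·(-0.467098)·(-0.249635-0.968340i) = -0.457173+0.095778i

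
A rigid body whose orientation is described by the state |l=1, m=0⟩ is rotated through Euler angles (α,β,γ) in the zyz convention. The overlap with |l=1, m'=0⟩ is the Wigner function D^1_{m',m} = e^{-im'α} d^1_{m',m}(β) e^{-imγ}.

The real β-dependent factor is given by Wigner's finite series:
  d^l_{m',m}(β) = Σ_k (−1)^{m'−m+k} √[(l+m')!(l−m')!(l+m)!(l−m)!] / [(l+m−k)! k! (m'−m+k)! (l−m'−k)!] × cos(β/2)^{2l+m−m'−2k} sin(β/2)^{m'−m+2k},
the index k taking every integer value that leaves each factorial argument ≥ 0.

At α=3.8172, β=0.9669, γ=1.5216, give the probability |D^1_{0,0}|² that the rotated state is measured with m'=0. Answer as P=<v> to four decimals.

P=0.3225

Split into d^1_{0,0}(β=0.9669) × two z-phases.
With c≡cos(β/2)=0.885397 and s≡sin(β/2)=0.464837, N=[1·1·1·1]^{1/2}=1.000000
The bounds max(0,m−m')=0 and min(l+m,l−m')=1 give 2 terms
  k=0: (−1)^0·1.0000/(1)·0.8854^2·0.4648^0 = +0.783927
  k=1: (−1)^1·1.0000/(1)·0.8854^0·0.4648^2 = -0.216073
d^1_{0,0}(0.9669) = +0.783927 -0.216073 = +0.567854
|D^1_{0,0}|² = |d^1_{0,0}(β)|² = (+0.567854)² = 0.322458 (the z-rotation phases have unit modulus)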